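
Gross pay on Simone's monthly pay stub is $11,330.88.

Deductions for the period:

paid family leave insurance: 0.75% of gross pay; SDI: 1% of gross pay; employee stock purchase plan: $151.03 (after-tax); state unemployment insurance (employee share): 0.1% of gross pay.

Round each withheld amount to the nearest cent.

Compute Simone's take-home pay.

$10,970.23

SDI: $11,330.88 × 0.01 = $113.31
State unemployment insurance (employee share): $11,330.88 × 0.001 = $11.33
Paid family leave insurance: $11,330.88 × 0.0075 = $84.98
Employee stock purchase plan: $151.03
Total deductions = $113.31 + $11.33 + $84.98 + $151.03 = $360.65
Net pay = $11,330.88 − $360.65 = $10,970.23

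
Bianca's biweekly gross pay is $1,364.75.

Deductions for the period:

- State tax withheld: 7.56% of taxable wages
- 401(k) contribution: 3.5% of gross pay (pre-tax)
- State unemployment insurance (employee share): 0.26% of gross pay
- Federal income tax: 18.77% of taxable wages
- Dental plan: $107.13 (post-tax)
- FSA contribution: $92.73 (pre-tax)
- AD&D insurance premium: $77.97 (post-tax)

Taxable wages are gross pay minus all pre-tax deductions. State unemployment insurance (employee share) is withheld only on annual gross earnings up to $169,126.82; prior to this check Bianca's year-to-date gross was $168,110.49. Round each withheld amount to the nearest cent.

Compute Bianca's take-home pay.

401(k) contribution: $1,364.75 × 0.035 = $47.77
FSA contribution: $92.73
Pre-tax total = $47.77 + $92.73 = $140.50
Taxable wages = $1,364.75 − $140.50 = $1,224.25
Federal income tax: $1,224.25 × 0.1877 = $229.79
State tax withheld: $1,224.25 × 0.0756 = $92.55
State unemployment insurance (employee share): only $169,126.82 − $168,110.49 = $1,016.33 of this check is subject → $1,016.33 × 0.0026 = $2.64
AD&D insurance premium: $77.97
Dental plan: $107.13
Total deductions = $47.77 + $92.73 + $229.79 + $92.55 + $2.64 + $77.97 + $107.13 = $650.58
Net pay = $1,364.75 − $650.58 = $714.17

$714.17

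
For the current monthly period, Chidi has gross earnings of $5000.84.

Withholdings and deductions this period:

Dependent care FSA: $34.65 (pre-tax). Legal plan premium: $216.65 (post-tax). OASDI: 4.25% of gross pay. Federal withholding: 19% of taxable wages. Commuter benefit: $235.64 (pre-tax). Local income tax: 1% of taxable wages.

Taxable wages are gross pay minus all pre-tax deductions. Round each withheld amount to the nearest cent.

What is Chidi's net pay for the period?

Commuter benefit: $235.64
Dependent care FSA: $34.65
Pre-tax total = $235.64 + $34.65 = $270.29
Taxable wages = $5000.84 − $270.29 = $4730.55
Federal withholding: $4730.55 × 0.19 = $898.80
Local income tax: $4730.55 × 0.01 = $47.31
OASDI: $5000.84 × 0.0425 = $212.54
Legal plan premium: $216.65
Total deductions = $235.64 + $34.65 + $898.80 + $47.31 + $212.54 + $216.65 = $1645.59
Net pay = $5000.84 − $1645.59 = $3355.25

$3355.25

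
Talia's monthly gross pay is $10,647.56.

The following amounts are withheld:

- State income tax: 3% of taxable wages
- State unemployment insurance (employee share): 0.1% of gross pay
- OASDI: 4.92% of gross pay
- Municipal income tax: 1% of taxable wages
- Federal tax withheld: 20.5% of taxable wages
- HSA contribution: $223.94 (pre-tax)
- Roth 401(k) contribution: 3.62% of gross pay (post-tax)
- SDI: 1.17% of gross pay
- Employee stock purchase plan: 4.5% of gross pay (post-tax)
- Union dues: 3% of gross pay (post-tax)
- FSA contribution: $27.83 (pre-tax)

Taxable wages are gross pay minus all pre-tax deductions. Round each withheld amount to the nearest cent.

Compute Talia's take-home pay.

$6,005.72

FSA contribution: $27.83
HSA contribution: $223.94
Pre-tax total = $27.83 + $223.94 = $251.77
Taxable wages = $10,647.56 − $251.77 = $10,395.79
State income tax: $10,395.79 × 0.03 = $311.87
Federal tax withheld: $10,395.79 × 0.205 = $2,131.14
Municipal income tax: $10,395.79 × 0.01 = $103.96
State unemployment insurance (employee share): $10,647.56 × 0.001 = $10.65
SDI: $10,647.56 × 0.0117 = $124.58
OASDI: $10,647.56 × 0.0492 = $523.86
Union dues: $10,647.56 × 0.03 = $319.43
Employee stock purchase plan: $10,647.56 × 0.045 = $479.14
Roth 401(k) contribution: $10,647.56 × 0.0362 = $385.44
Total deductions = $27.83 + $223.94 + $311.87 + $2,131.14 + $103.96 + $10.65 + $124.58 + $523.86 + $319.43 + $479.14 + $385.44 = $4,641.84
Net pay = $10,647.56 − $4,641.84 = $6,005.72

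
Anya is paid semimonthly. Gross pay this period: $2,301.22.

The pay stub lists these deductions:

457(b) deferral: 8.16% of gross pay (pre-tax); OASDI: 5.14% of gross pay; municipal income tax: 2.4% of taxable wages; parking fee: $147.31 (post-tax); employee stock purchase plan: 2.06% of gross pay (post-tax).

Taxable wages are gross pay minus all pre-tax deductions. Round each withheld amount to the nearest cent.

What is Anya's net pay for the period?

457(b) deferral: $2,301.22 × 0.0816 = $187.78
Taxable wages = $2,301.22 − $187.78 = $2,113.44
Municipal income tax: $2,113.44 × 0.024 = $50.72
OASDI: $2,301.22 × 0.0514 = $118.28
Parking fee: $147.31
Employee stock purchase plan: $2,301.22 × 0.0206 = $47.41
Total deductions = $187.78 + $50.72 + $118.28 + $147.31 + $47.41 = $551.50
Net pay = $2,301.22 − $551.50 = $1,749.72

$1,749.72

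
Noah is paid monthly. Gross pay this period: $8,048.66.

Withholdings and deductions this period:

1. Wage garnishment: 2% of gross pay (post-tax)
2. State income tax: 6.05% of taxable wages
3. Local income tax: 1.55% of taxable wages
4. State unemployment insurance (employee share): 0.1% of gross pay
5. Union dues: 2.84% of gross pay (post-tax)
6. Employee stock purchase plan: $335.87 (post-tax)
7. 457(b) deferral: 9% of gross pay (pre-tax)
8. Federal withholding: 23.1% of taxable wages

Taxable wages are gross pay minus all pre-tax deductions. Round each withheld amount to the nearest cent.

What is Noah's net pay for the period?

$4,342.25

457(b) deferral: $8,048.66 × 0.09 = $724.38
Taxable wages = $8,048.66 − $724.38 = $7,324.28
Local income tax: $7,324.28 × 0.0155 = $113.53
State income tax: $7,324.28 × 0.0605 = $443.12
Federal withholding: $7,324.28 × 0.231 = $1,691.91
State unemployment insurance (employee share): $8,048.66 × 0.001 = $8.05
Wage garnishment: $8,048.66 × 0.02 = $160.97
Employee stock purchase plan: $335.87
Union dues: $8,048.66 × 0.0284 = $228.58
Total deductions = $724.38 + $113.53 + $443.12 + $1,691.91 + $8.05 + $160.97 + $335.87 + $228.58 = $3,706.41
Net pay = $8,048.66 − $3,706.41 = $4,342.25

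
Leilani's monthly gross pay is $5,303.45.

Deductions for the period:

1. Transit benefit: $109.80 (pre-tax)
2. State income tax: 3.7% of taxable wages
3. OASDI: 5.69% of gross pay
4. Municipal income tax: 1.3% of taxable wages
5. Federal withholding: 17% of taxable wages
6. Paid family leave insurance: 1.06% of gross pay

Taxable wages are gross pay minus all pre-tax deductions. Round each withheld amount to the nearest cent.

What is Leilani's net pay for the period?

$3,693.05

Transit benefit: $109.80
Taxable wages = $5,303.45 − $109.80 = $5,193.65
Federal withholding: $5,193.65 × 0.17 = $882.92
State income tax: $5,193.65 × 0.037 = $192.17
Municipal income tax: $5,193.65 × 0.013 = $67.52
OASDI: $5,303.45 × 0.0569 = $301.77
Paid family leave insurance: $5,303.45 × 0.0106 = $56.22
Total deductions = $109.80 + $882.92 + $192.17 + $67.52 + $301.77 + $56.22 = $1,610.40
Net pay = $5,303.45 − $1,610.40 = $3,693.05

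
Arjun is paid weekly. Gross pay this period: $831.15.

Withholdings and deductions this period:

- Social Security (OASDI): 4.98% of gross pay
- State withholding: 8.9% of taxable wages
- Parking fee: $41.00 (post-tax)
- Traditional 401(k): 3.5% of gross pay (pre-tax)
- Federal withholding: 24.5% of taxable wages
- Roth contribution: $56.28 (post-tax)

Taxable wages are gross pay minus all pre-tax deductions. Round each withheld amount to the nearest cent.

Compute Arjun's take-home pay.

Traditional 401(k): $831.15 × 0.035 = $29.09
Taxable wages = $831.15 − $29.09 = $802.06
State withholding: $802.06 × 0.089 = $71.38
Federal withholding: $802.06 × 0.245 = $196.50
Social Security (OASDI): $831.15 × 0.0498 = $41.39
Parking fee: $41.00
Roth contribution: $56.28
Total deductions = $29.09 + $71.38 + $196.50 + $41.39 + $41.00 + $56.28 = $435.64
Net pay = $831.15 − $435.64 = $395.51

$395.51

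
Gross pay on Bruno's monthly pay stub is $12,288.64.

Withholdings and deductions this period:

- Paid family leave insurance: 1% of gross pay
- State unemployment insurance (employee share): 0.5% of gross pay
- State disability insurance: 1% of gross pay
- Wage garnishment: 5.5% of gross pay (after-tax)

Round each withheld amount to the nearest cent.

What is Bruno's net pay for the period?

$11,305.54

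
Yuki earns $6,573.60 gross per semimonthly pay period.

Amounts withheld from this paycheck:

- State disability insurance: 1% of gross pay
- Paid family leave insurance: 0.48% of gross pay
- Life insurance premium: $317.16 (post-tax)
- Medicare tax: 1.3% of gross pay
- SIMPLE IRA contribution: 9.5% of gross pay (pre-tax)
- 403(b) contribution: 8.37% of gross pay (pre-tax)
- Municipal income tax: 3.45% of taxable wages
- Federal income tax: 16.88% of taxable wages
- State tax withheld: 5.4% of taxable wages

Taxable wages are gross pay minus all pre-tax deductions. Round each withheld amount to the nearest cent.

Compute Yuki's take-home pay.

SIMPLE IRA contribution: $6,573.60 × 0.095 = $624.49
403(b) contribution: $6,573.60 × 0.0837 = $550.21
Pre-tax total = $624.49 + $550.21 = $1,174.70
Taxable wages = $6,573.60 − $1,174.70 = $5,398.90
State tax withheld: $5,398.90 × 0.054 = $291.54
Municipal income tax: $5,398.90 × 0.0345 = $186.26
Federal income tax: $5,398.90 × 0.1688 = $911.33
Paid family leave insurance: $6,573.60 × 0.0048 = $31.55
Medicare tax: $6,573.60 × 0.013 = $85.46
State disability insurance: $6,573.60 × 0.01 = $65.74
Life insurance premium: $317.16
Total deductions = $624.49 + $550.21 + $291.54 + $186.26 + $911.33 + $31.55 + $85.46 + $65.74 + $317.16 = $3,063.74
Net pay = $6,573.60 − $3,063.74 = $3,509.86

$3,509.86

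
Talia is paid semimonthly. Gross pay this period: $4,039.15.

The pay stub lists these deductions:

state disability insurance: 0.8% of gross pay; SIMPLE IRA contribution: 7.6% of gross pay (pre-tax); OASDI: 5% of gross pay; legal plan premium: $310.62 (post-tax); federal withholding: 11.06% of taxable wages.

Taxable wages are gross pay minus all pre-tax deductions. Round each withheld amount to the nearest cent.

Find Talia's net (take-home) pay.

SIMPLE IRA contribution: $4,039.15 × 0.076 = $306.98
Taxable wages = $4,039.15 − $306.98 = $3,732.17
Federal withholding: $3,732.17 × 0.1106 = $412.78
State disability insurance: $4,039.15 × 0.008 = $32.31
OASDI: $4,039.15 × 0.05 = $201.96
Legal plan premium: $310.62
Total deductions = $306.98 + $412.78 + $32.31 + $201.96 + $310.62 = $1,264.65
Net pay = $4,039.15 − $1,264.65 = $2,774.50

$2,774.50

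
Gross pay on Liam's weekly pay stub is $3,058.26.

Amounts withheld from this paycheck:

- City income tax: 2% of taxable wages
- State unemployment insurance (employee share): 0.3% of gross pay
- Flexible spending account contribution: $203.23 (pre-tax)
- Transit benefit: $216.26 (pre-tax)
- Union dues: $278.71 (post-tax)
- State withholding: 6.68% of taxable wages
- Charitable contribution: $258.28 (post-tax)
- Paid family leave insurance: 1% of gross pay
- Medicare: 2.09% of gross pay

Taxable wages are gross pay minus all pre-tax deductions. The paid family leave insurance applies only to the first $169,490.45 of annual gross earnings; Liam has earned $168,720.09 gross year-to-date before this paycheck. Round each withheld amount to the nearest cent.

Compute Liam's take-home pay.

$1,791.94

Transit benefit: $216.26
Flexible spending account contribution: $203.23
Pre-tax total = $216.26 + $203.23 = $419.49
Taxable wages = $3,058.26 − $419.49 = $2,638.77
State withholding: $2,638.77 × 0.0668 = $176.27
City income tax: $2,638.77 × 0.02 = $52.78
Medicare: $3,058.26 × 0.0209 = $63.92
Paid family leave insurance: only $169,490.45 − $168,720.09 = $770.36 of this check is subject → $770.36 × 0.01 = $7.70
State unemployment insurance (employee share): $3,058.26 × 0.003 = $9.17
Union dues: $278.71
Charitable contribution: $258.28
Total deductions = $216.26 + $203.23 + $176.27 + $52.78 + $63.92 + $7.70 + $9.17 + $278.71 + $258.28 = $1,266.32
Net pay = $3,058.26 − $1,266.32 = $1,791.94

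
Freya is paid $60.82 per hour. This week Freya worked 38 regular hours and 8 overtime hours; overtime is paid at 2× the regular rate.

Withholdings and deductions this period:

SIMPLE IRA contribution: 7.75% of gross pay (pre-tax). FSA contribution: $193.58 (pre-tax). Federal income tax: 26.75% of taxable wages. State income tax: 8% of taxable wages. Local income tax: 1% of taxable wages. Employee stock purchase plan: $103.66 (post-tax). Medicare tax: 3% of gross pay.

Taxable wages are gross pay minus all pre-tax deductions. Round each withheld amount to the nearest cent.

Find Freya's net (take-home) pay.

$1,620.05

Regular pay: 38 × $60.82 = $2,311.16
Overtime pay: 8 × $60.82 × 2 = $973.12
Gross pay = $2,311.16 + $973.12 = $3,284.28
FSA contribution: $193.58
SIMPLE IRA contribution: $3,284.28 × 0.0775 = $254.53
Pre-tax total = $193.58 + $254.53 = $448.11
Taxable wages = $3,284.28 − $448.11 = $2,836.17
Federal income tax: $2,836.17 × 0.2675 = $758.68
State income tax: $2,836.17 × 0.08 = $226.89
Local income tax: $2,836.17 × 0.01 = $28.36
Medicare tax: $3,284.28 × 0.03 = $98.53
Employee stock purchase plan: $103.66
Total deductions = $193.58 + $254.53 + $758.68 + $226.89 + $28.36 + $98.53 + $103.66 = $1,664.23
Net pay = $3,284.28 − $1,664.23 = $1,620.05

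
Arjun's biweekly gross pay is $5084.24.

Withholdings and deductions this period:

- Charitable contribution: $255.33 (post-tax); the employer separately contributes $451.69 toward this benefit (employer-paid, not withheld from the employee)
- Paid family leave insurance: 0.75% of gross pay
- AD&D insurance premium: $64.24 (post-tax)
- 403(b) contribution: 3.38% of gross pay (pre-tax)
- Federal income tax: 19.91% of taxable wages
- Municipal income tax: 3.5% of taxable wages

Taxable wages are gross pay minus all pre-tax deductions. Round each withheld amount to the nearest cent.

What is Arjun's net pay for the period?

403(b) contribution: $5084.24 × 0.0338 = $171.85
Taxable wages = $5084.24 − $171.85 = $4912.39
Federal income tax: $4912.39 × 0.1991 = $978.06
Municipal income tax: $4912.39 × 0.035 = $171.93
Paid family leave insurance: $5084.24 × 0.0075 = $38.13
AD&D insurance premium: $64.24
Charitable contribution: $255.33
(Employer's $451.69 toward charitable contribution is not withheld from the employee.)
Total deductions = $171.85 + $978.06 + $171.93 + $38.13 + $64.24 + $255.33 = $1679.54
Net pay = $5084.24 − $1679.54 = $3404.70

$3404.70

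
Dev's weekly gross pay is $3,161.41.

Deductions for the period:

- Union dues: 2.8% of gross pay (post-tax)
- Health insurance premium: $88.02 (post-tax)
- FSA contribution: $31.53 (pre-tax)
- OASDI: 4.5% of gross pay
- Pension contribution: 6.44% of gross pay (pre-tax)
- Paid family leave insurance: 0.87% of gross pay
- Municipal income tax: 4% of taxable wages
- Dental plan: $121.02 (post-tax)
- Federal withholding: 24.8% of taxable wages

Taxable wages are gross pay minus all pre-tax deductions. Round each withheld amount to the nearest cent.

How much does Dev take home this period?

Pension contribution: $3,161.41 × 0.0644 = $203.59
FSA contribution: $31.53
Pre-tax total = $203.59 + $31.53 = $235.12
Taxable wages = $3,161.41 − $235.12 = $2,926.29
Federal withholding: $2,926.29 × 0.248 = $725.72
Municipal income tax: $2,926.29 × 0.04 = $117.05
OASDI: $3,161.41 × 0.045 = $142.26
Paid family leave insurance: $3,161.41 × 0.0087 = $27.50
Union dues: $3,161.41 × 0.028 = $88.52
Health insurance premium: $88.02
Dental plan: $121.02
Total deductions = $203.59 + $31.53 + $725.72 + $117.05 + $142.26 + $27.50 + $88.52 + $88.02 + $121.02 = $1,545.21
Net pay = $3,161.41 − $1,545.21 = $1,616.20

$1,616.20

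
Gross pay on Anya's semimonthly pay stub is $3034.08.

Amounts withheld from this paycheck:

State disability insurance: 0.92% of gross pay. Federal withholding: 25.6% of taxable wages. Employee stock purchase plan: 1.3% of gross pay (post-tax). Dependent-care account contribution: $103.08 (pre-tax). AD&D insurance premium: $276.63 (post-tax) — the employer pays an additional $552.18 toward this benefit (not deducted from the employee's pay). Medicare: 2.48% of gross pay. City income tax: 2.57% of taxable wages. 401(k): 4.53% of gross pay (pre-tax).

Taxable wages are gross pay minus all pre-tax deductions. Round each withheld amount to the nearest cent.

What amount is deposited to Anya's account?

Dependent-care account contribution: $103.08
401(k): $3034.08 × 0.0453 = $137.44
Pre-tax total = $103.08 + $137.44 = $240.52
Taxable wages = $3034.08 − $240.52 = $2793.56
City income tax: $2793.56 × 0.0257 = $71.79
Federal withholding: $2793.56 × 0.256 = $715.15
Medicare: $3034.08 × 0.0248 = $75.25
State disability insurance: $3034.08 × 0.0092 = $27.91
Employee stock purchase plan: $3034.08 × 0.013 = $39.44
AD&D insurance premium: $276.63
(Employer's $552.18 toward AD&D insurance premium is not withheld from the employee.)
Total deductions = $103.08 + $137.44 + $71.79 + $715.15 + $75.25 + $27.91 + $39.44 + $276.63 = $1446.69
Net pay = $3034.08 − $1446.69 = $1587.39

$1587.39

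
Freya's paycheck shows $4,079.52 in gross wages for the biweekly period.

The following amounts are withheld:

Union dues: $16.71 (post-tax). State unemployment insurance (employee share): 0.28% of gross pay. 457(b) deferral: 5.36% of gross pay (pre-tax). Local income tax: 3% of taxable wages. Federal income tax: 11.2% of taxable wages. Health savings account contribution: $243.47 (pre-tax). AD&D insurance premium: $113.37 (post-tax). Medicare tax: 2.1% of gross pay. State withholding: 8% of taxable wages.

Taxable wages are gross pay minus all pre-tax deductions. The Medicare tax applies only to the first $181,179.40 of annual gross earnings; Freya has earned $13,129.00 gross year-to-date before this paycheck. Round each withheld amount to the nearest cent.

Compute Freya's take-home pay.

$2,587.16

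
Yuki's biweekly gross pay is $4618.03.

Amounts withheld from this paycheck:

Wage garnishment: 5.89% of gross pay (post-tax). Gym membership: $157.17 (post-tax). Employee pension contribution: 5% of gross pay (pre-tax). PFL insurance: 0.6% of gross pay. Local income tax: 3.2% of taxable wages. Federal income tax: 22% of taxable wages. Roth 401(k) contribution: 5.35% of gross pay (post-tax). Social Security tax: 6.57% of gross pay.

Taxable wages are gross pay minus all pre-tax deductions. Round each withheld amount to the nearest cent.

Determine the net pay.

$2274.23

Employee pension contribution: $4618.03 × 0.05 = $230.90
Taxable wages = $4618.03 − $230.90 = $4387.13
Local income tax: $4387.13 × 0.032 = $140.39
Federal income tax: $4387.13 × 0.22 = $965.17
Social Security tax: $4618.03 × 0.0657 = $303.40
PFL insurance: $4618.03 × 0.006 = $27.71
Wage garnishment: $4618.03 × 0.0589 = $272.00
Roth 401(k) contribution: $4618.03 × 0.0535 = $247.06
Gym membership: $157.17
Total deductions = $230.90 + $140.39 + $965.17 + $303.40 + $27.71 + $272.00 + $247.06 + $157.17 = $2343.80
Net pay = $4618.03 − $2343.80 = $2274.23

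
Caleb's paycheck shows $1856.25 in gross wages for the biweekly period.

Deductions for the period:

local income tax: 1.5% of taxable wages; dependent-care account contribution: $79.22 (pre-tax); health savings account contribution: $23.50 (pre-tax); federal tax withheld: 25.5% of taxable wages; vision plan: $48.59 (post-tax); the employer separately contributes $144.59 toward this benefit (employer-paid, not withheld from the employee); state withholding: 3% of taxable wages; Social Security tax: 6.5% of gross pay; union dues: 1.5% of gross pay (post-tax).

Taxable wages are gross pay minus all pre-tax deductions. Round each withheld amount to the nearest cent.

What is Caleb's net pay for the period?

$1030.38

Dependent-care account contribution: $79.22
Health savings account contribution: $23.50
Pre-tax total = $79.22 + $23.50 = $102.72
Taxable wages = $1856.25 − $102.72 = $1753.53
Local income tax: $1753.53 × 0.015 = $26.30
Federal tax withheld: $1753.53 × 0.255 = $447.15
State withholding: $1753.53 × 0.03 = $52.61
Social Security tax: $1856.25 × 0.065 = $120.66
Vision plan: $48.59
Union dues: $1856.25 × 0.015 = $27.84
(Employer's $144.59 toward vision plan is not withheld from the employee.)
Total deductions = $79.22 + $23.50 + $26.30 + $447.15 + $52.61 + $120.66 + $48.59 + $27.84 = $825.87
Net pay = $1856.25 − $825.87 = $1030.38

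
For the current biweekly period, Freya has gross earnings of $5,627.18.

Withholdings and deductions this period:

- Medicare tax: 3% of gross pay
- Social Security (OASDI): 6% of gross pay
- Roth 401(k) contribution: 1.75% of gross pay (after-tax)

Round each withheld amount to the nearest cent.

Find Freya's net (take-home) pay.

Social Security (OASDI): $5,627.18 × 0.06 = $337.63
Medicare tax: $5,627.18 × 0.03 = $168.82
Roth 401(k) contribution: $5,627.18 × 0.0175 = $98.48
Total deductions = $337.63 + $168.82 + $98.48 = $604.93
Net pay = $5,627.18 − $604.93 = $5,022.25

$5,022.25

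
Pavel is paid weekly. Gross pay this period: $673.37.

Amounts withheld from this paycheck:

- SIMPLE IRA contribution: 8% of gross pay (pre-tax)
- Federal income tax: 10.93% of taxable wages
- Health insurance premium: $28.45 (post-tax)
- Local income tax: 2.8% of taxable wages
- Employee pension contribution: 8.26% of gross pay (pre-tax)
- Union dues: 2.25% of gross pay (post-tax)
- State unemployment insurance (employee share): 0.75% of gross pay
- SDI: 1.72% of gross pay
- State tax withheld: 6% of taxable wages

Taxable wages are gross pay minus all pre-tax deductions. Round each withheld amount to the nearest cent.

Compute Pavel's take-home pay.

SIMPLE IRA contribution: $673.37 × 0.08 = $53.87
Employee pension contribution: $673.37 × 0.0826 = $55.62
Pre-tax total = $53.87 + $55.62 = $109.49
Taxable wages = $673.37 − $109.49 = $563.88
State tax withheld: $563.88 × 0.06 = $33.83
Local income tax: $563.88 × 0.028 = $15.79
Federal income tax: $563.88 × 0.1093 = $61.63
State unemployment insurance (employee share): $673.37 × 0.0075 = $5.05
SDI: $673.37 × 0.0172 = $11.58
Union dues: $673.37 × 0.0225 = $15.15
Health insurance premium: $28.45
Total deductions = $53.87 + $55.62 + $33.83 + $15.79 + $61.63 + $5.05 + $11.58 + $15.15 + $28.45 = $280.97
Net pay = $673.37 − $280.97 = $392.40

$392.40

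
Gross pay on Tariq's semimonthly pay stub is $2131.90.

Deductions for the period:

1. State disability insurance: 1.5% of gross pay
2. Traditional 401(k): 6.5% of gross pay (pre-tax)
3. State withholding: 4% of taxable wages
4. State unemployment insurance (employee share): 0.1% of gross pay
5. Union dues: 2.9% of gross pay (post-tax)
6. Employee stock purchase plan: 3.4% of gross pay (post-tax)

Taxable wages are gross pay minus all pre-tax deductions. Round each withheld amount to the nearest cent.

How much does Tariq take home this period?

$1745.18

Traditional 401(k): $2131.90 × 0.065 = $138.57
Taxable wages = $2131.90 − $138.57 = $1993.33
State withholding: $1993.33 × 0.04 = $79.73
State unemployment insurance (employee share): $2131.90 × 0.001 = $2.13
State disability insurance: $2131.90 × 0.015 = $31.98
Employee stock purchase plan: $2131.90 × 0.034 = $72.48
Union dues: $2131.90 × 0.029 = $61.83
Total deductions = $138.57 + $79.73 + $2.13 + $31.98 + $72.48 + $61.83 = $386.72
Net pay = $2131.90 − $386.72 = $1745.18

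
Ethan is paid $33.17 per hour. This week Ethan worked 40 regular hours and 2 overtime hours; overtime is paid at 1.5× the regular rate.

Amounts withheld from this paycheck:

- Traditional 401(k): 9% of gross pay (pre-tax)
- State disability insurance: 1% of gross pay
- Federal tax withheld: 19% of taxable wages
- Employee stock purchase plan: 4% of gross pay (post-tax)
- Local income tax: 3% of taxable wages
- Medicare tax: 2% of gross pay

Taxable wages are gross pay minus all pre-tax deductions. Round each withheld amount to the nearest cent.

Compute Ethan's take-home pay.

$912.55

Regular pay: 40 × $33.17 = $1326.80
Overtime pay: 2 × $33.17 × 1.5 = $99.51
Gross pay = $1326.80 + $99.51 = $1426.31
Traditional 401(k): $1426.31 × 0.09 = $128.37
Taxable wages = $1426.31 − $128.37 = $1297.94
Local income tax: $1297.94 × 0.03 = $38.94
Federal tax withheld: $1297.94 × 0.19 = $246.61
Medicare tax: $1426.31 × 0.02 = $28.53
State disability insurance: $1426.31 × 0.01 = $14.26
Employee stock purchase plan: $1426.31 × 0.04 = $57.05
Total deductions = $128.37 + $38.94 + $246.61 + $28.53 + $14.26 + $57.05 = $513.76
Net pay = $1426.31 − $513.76 = $912.55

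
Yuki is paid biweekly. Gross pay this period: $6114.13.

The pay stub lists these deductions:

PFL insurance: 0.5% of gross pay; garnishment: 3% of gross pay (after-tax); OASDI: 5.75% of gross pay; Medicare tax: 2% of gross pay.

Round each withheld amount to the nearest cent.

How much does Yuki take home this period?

PFL insurance: $6114.13 × 0.005 = $30.57
OASDI: $6114.13 × 0.0575 = $351.56
Medicare tax: $6114.13 × 0.02 = $122.28
Garnishment: $6114.13 × 0.03 = $183.42
Total deductions = $30.57 + $351.56 + $122.28 + $183.42 = $687.83
Net pay = $6114.13 − $687.83 = $5426.30

$5426.30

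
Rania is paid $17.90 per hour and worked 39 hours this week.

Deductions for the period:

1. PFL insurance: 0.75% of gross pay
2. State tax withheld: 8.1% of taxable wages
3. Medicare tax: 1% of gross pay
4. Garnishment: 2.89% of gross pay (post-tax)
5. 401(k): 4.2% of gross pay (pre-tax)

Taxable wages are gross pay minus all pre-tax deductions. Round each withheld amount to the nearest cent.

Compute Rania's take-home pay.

$582.21

Gross pay: 39 × $17.90 = $698.10
401(k): $698.10 × 0.042 = $29.32
Taxable wages = $698.10 − $29.32 = $668.78
State tax withheld: $668.78 × 0.081 = $54.17
Medicare tax: $698.10 × 0.01 = $6.98
PFL insurance: $698.10 × 0.0075 = $5.24
Garnishment: $698.10 × 0.0289 = $20.18
Total deductions = $29.32 + $54.17 + $6.98 + $5.24 + $20.18 = $115.89
Net pay = $698.10 − $115.89 = $582.21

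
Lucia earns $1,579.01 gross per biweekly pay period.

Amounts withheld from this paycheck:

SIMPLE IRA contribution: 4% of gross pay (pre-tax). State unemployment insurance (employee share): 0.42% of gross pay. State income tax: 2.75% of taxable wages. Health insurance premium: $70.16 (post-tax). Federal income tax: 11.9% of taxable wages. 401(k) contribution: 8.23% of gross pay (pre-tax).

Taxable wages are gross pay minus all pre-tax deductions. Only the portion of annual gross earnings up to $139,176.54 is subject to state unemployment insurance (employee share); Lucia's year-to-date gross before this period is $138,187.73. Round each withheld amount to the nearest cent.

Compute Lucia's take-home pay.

$1,108.56

SIMPLE IRA contribution: $1,579.01 × 0.04 = $63.16
401(k) contribution: $1,579.01 × 0.0823 = $129.95
Pre-tax total = $63.16 + $129.95 = $193.11
Taxable wages = $1,579.01 − $193.11 = $1,385.90
State income tax: $1,385.90 × 0.0275 = $38.11
Federal income tax: $1,385.90 × 0.119 = $164.92
State unemployment insurance (employee share): only $139,176.54 − $138,187.73 = $988.81 of this check is subject → $988.81 × 0.0042 = $4.15
Health insurance premium: $70.16
Total deductions = $63.16 + $129.95 + $38.11 + $164.92 + $4.15 + $70.16 = $470.45
Net pay = $1,579.01 − $470.45 = $1,108.56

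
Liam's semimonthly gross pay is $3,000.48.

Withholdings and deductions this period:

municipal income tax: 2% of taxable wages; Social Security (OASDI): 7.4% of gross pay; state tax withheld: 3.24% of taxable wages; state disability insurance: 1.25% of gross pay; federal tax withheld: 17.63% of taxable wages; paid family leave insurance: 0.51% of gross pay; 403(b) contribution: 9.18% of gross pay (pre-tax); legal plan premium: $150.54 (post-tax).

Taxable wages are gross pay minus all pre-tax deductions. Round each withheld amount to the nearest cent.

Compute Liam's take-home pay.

$1,676.44

403(b) contribution: $3,000.48 × 0.0918 = $275.44
Taxable wages = $3,000.48 − $275.44 = $2,725.04
State tax withheld: $2,725.04 × 0.0324 = $88.29
Federal tax withheld: $2,725.04 × 0.1763 = $480.42
Municipal income tax: $2,725.04 × 0.02 = $54.50
State disability insurance: $3,000.48 × 0.0125 = $37.51
Social Security (OASDI): $3,000.48 × 0.074 = $222.04
Paid family leave insurance: $3,000.48 × 0.0051 = $15.30
Legal plan premium: $150.54
Total deductions = $275.44 + $88.29 + $480.42 + $54.50 + $37.51 + $222.04 + $15.30 + $150.54 = $1,324.04
Net pay = $3,000.48 − $1,324.04 = $1,676.44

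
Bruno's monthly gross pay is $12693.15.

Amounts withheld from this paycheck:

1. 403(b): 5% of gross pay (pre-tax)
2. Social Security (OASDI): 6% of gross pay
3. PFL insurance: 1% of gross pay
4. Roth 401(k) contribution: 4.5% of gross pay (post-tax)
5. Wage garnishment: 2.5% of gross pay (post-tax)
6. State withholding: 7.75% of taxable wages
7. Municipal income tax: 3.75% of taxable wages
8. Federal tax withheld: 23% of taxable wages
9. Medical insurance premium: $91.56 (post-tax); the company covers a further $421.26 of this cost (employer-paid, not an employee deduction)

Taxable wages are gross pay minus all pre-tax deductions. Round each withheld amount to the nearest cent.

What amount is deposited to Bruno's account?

$6029.72

403(b): $12693.15 × 0.05 = $634.66
Taxable wages = $12693.15 − $634.66 = $12058.49
Municipal income tax: $12058.49 × 0.0375 = $452.19
Federal tax withheld: $12058.49 × 0.23 = $2773.45
State withholding: $12058.49 × 0.0775 = $934.53
PFL insurance: $12693.15 × 0.01 = $126.93
Social Security (OASDI): $12693.15 × 0.06 = $761.59
Medical insurance premium: $91.56
Roth 401(k) contribution: $12693.15 × 0.045 = $571.19
Wage garnishment: $12693.15 × 0.025 = $317.33
(Employer's $421.26 toward medical insurance premium is not withheld from the employee.)
Total deductions = $634.66 + $452.19 + $2773.45 + $934.53 + $126.93 + $761.59 + $91.56 + $571.19 + $317.33 = $6663.43
Net pay = $12693.15 − $6663.43 = $6029.72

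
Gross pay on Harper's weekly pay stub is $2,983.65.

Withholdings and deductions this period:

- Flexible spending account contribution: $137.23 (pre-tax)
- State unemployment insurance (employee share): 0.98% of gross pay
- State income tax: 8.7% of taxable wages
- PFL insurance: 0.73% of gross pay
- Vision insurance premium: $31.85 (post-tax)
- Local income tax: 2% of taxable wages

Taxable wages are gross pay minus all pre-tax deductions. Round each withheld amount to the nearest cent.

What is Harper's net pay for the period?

$2,458.98

Flexible spending account contribution: $137.23
Taxable wages = $2,983.65 − $137.23 = $2,846.42
State income tax: $2,846.42 × 0.087 = $247.64
Local income tax: $2,846.42 × 0.02 = $56.93
PFL insurance: $2,983.65 × 0.0073 = $21.78
State unemployment insurance (employee share): $2,983.65 × 0.0098 = $29.24
Vision insurance premium: $31.85
Total deductions = $137.23 + $247.64 + $56.93 + $21.78 + $29.24 + $31.85 = $524.67
Net pay = $2,983.65 − $524.67 = $2,458.98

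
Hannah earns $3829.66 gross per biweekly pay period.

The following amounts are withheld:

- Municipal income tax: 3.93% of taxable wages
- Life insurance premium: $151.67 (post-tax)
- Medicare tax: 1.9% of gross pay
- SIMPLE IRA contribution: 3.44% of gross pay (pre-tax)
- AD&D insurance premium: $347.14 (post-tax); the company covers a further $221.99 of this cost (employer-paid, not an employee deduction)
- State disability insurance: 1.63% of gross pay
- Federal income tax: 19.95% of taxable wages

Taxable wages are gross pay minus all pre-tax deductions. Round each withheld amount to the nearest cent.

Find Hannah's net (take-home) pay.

SIMPLE IRA contribution: $3829.66 × 0.0344 = $131.74
Taxable wages = $3829.66 − $131.74 = $3697.92
Federal income tax: $3697.92 × 0.1995 = $737.74
Municipal income tax: $3697.92 × 0.0393 = $145.33
Medicare tax: $3829.66 × 0.019 = $72.76
State disability insurance: $3829.66 × 0.0163 = $62.42
Life insurance premium: $151.67
AD&D insurance premium: $347.14
(Employer's $221.99 toward AD&D insurance premium is not withheld from the employee.)
Total deductions = $131.74 + $737.74 + $145.33 + $72.76 + $62.42 + $151.67 + $347.14 = $1648.80
Net pay = $3829.66 − $1648.80 = $2180.86

$2180.86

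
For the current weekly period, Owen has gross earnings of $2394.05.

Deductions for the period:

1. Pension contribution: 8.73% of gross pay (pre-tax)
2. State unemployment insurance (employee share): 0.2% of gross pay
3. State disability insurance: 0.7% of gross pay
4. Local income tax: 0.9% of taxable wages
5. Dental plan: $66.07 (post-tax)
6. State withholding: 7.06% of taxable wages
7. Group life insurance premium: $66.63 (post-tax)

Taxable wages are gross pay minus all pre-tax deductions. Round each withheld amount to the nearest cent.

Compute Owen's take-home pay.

$1856.87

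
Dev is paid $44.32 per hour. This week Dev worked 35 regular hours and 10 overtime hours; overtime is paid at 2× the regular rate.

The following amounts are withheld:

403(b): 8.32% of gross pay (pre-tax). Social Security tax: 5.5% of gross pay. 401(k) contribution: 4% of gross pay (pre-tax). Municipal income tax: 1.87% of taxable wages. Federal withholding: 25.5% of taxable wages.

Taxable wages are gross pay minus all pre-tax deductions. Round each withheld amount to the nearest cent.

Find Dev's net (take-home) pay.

$1,418.24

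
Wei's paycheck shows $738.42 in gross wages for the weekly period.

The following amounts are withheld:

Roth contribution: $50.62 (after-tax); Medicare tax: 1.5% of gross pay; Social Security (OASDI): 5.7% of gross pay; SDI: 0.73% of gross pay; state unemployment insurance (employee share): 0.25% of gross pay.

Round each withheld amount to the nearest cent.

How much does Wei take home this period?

State unemployment insurance (employee share): $738.42 × 0.0025 = $1.85
SDI: $738.42 × 0.0073 = $5.39
Medicare tax: $738.42 × 0.015 = $11.08
Social Security (OASDI): $738.42 × 0.057 = $42.09
Roth contribution: $50.62
Total deductions = $1.85 + $5.39 + $11.08 + $42.09 + $50.62 = $111.03
Net pay = $738.42 − $111.03 = $627.39

$627.39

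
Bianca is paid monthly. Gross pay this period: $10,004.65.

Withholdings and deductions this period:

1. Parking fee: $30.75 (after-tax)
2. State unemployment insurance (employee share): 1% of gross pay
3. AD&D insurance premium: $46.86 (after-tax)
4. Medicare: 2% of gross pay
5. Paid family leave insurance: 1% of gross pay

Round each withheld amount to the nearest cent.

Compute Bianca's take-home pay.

State unemployment insurance (employee share): $10,004.65 × 0.01 = $100.05
Medicare: $10,004.65 × 0.02 = $200.09
Paid family leave insurance: $10,004.65 × 0.01 = $100.05
AD&D insurance premium: $46.86
Parking fee: $30.75
Total deductions = $100.05 + $200.09 + $100.05 + $46.86 + $30.75 = $477.80
Net pay = $10,004.65 − $477.80 = $9,526.85

$9,526.85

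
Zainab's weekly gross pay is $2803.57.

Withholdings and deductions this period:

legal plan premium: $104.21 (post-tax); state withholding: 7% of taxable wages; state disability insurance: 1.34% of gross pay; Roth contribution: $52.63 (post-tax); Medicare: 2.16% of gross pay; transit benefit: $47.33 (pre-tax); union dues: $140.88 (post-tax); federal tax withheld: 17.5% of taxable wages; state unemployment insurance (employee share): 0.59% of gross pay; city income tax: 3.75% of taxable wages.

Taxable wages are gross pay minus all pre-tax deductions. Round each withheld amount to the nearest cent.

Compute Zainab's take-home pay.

$1565.21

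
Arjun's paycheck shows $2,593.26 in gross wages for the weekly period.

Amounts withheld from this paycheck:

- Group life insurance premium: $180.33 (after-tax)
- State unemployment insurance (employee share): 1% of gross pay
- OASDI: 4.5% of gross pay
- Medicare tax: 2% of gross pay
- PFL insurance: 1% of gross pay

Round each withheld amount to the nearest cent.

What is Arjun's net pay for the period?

OASDI: $2,593.26 × 0.045 = $116.70
PFL insurance: $2,593.26 × 0.01 = $25.93
Medicare tax: $2,593.26 × 0.02 = $51.87
State unemployment insurance (employee share): $2,593.26 × 0.01 = $25.93
Group life insurance premium: $180.33
Total deductions = $116.70 + $25.93 + $51.87 + $25.93 + $180.33 = $400.76
Net pay = $2,593.26 − $400.76 = $2,192.50

$2,192.50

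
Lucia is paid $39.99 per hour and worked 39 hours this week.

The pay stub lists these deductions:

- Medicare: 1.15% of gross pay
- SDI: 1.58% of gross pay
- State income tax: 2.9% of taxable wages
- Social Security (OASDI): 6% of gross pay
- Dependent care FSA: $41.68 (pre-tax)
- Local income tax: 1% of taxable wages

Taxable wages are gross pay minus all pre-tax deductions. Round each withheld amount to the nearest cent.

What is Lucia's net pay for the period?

$1,322.57

Gross pay: 39 × $39.99 = $1,559.61
Dependent care FSA: $41.68
Taxable wages = $1,559.61 − $41.68 = $1,517.93
Local income tax: $1,517.93 × 0.01 = $15.18
State income tax: $1,517.93 × 0.029 = $44.02
Medicare: $1,559.61 × 0.0115 = $17.94
Social Security (OASDI): $1,559.61 × 0.06 = $93.58
SDI: $1,559.61 × 0.0158 = $24.64
Total deductions = $41.68 + $15.18 + $44.02 + $17.94 + $93.58 + $24.64 = $237.04
Net pay = $1,559.61 − $237.04 = $1,322.57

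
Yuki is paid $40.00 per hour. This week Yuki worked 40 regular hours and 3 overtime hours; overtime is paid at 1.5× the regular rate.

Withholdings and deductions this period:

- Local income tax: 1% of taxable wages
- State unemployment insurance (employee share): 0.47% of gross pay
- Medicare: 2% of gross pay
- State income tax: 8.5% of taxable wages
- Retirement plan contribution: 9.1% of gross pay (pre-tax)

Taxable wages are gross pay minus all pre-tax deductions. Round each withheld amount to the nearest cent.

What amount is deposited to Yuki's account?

$1420.34

Regular pay: 40 × $40.00 = $1600.00
Overtime pay: 3 × $40.00 × 1.5 = $180.00
Gross pay = $1600.00 + $180.00 = $1780.00
Retirement plan contribution: $1780.00 × 0.091 = $161.98
Taxable wages = $1780.00 − $161.98 = $1618.02
Local income tax: $1618.02 × 0.01 = $16.18
State income tax: $1618.02 × 0.085 = $137.53
State unemployment insurance (employee share): $1780.00 × 0.0047 = $8.37
Medicare: $1780.00 × 0.02 = $35.60
Total deductions = $161.98 + $16.18 + $137.53 + $8.37 + $35.60 = $359.66
Net pay = $1780.00 − $359.66 = $1420.34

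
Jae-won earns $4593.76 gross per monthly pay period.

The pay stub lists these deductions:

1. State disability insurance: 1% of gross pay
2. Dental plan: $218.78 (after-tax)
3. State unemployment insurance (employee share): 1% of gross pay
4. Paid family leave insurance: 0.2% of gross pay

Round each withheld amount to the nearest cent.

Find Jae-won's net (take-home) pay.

$4273.91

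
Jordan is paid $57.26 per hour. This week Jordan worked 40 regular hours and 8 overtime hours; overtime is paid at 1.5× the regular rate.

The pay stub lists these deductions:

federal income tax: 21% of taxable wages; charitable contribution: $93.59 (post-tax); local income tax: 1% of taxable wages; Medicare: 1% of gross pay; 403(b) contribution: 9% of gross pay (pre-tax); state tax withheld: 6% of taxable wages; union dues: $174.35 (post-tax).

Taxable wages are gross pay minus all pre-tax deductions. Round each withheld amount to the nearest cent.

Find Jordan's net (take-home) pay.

Regular pay: 40 × $57.26 = $2,290.40
Overtime pay: 8 × $57.26 × 1.5 = $687.12
Gross pay = $2,290.40 + $687.12 = $2,977.52
403(b) contribution: $2,977.52 × 0.09 = $267.98
Taxable wages = $2,977.52 − $267.98 = $2,709.54
State tax withheld: $2,709.54 × 0.06 = $162.57
Federal income tax: $2,709.54 × 0.21 = $569.00
Local income tax: $2,709.54 × 0.01 = $27.10
Medicare: $2,977.52 × 0.01 = $29.78
Union dues: $174.35
Charitable contribution: $93.59
Total deductions = $267.98 + $162.57 + $569.00 + $27.10 + $29.78 + $174.35 + $93.59 = $1,324.37
Net pay = $2,977.52 − $1,324.37 = $1,653.15

$1,653.15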